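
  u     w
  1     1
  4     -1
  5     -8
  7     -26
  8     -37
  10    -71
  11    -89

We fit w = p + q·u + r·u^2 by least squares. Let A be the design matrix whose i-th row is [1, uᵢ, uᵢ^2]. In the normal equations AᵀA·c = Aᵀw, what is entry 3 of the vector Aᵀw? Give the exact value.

Entry 3 ↔ basis u^2, so (Aᵀw)_{3} = Σᵢ (u^2)·wᵢ = (1)·(1) + (16)·(-1) + (25)·(-8) + (49)·(-26) + (64)·(-37) + (100)·(-71) + (121)·(-89) = -21726.

-21726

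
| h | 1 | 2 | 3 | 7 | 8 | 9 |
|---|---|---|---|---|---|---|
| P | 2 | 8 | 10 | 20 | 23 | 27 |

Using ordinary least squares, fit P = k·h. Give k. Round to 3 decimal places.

Entries of AᵀA: Σh·h = 208.
Moment sums: Σh·P = 615.
So AᵀA·[k]ᵀ = AᵀP: [[208]]·[k]ᵀ = [615]ᵀ.
k = 615/208 = 2.95673.

k = 2.957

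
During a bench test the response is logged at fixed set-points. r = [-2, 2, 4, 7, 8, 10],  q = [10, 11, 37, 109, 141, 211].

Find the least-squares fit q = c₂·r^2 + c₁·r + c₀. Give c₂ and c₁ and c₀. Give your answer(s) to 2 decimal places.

c₂ = 2.02, c₁ = 0.79, c₀ = 2.71

XᵀX·[c₂, c₁, c₀]ᵀ = Xᵀq reads: 16785·c₂ + 1919·c₁ + 237·c₀ = 36141;  1919·c₂ + 237·c₁ + 29·c₀ = 4151;  237·c₂ + 29·c₁ + 6·c₀ = 519.
(Σr^2·r^2 = 16785, Σr^2·r = 1919, Σr^2 = 237, Σr·r = 237, Σr = 29, Σ1 = 6, Σr^2·q = 36141, Σr·q = 4151, Σq = 519.)
Inverting the 3×3 Gram matrix, [c₂, c₁, c₀]ᵀ = [8716/4305, 1133/1435, 11672/4305]ᵀ.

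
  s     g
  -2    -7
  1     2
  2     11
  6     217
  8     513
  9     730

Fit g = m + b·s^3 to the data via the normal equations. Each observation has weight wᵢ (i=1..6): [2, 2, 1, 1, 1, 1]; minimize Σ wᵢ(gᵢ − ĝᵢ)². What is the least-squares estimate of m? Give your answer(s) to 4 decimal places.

Entries of MᵀWM: Σwᵢ·1 = 8, Σwᵢ·s^3 = 1451, Σwᵢ·s^3·s^3 = 840435.
Right-hand side: Σwᵢ·g = 1461, Σwᵢ·s^3·g = 841902.
So MᵀWM·[m, b]ᵀ = MᵀWg: [[8, 1451]; [1451, 840435]]·[m, b]ᵀ = [1461, 841902]ᵀ.
Eliminating b: 840435·(row 1) − 1451·(row 2) gives 4618079·m = 840435·1461 − 1451·841902 = 6275733, so m = 6275733/4618079.
Then b = (841902 − 1451·(6275733/4618079))/840435 = 4615305/4618079.

m = 1.3589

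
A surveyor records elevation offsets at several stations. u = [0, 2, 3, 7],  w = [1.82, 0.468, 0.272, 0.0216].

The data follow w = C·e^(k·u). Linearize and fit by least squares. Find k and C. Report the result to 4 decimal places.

Taking logs, ln w = k·u + ln C, so regress ln w on u.
XᵀX = [[62.0000, 12.0000]; [12.0000, 4]], rhs = [-32.2699, -5.2975]ᵀ  (here Σu = 12.0000, Σ(u)² = 62.0000, Σln w = -5.2975, Σu·ln w = -32.2699).
Δ = 62.0000·4 − (12.0000)² = 104.0000; k = (-32.2699·4 − 12.0000·-5.2975)/104.0000 = -0.62990, ln C = (62.0000·-5.2975 − 12.0000·-32.2699)/104.0000 = 0.56534, so C = exp(0.56534) = 1.76005.

k = -0.6299, C = 1.7600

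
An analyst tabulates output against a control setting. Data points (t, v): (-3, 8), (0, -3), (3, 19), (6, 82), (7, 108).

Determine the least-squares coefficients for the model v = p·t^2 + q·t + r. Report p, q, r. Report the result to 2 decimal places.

p = 2.01, q = 2.01, r = -3.85

AᵀA·[p, q, r]ᵀ = Aᵀv reads: 3859·p + 559·q + 103·r = 8487;  559·p + 103·q + 13·r = 1281;  103·p + 13·q + 5·r = 214.
Row-reducing yields p = 59363/29514, q = 59239/29514, r = -18950/4919.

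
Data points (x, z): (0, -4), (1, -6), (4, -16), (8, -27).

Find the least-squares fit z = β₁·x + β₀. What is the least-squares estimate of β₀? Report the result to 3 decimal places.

The normal system AᵀA·[β₁, β₀]ᵀ = Aᵀz is [[81, 13]; [13, 4]]·[β₁, β₀]ᵀ = [-286, -53]ᵀ.
Determinant 81·4 − 13² = 155.
β₁ = ((-286)·4 − 13·(-53))/155 = -91/31; β₀ = (81·(-53) − 13·(-286))/155 = -115/31.

β₀ = -3.710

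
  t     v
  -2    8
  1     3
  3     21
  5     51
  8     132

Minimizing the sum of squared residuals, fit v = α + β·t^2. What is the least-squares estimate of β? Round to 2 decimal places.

AᵀA·[α, β]ᵀ = Aᵀv reads: 5·α + 103·β = 215;  103·α + 4819·β = 9947.
Eliminating β: 4819·(row 1) − 103·(row 2) gives 13486·α = 4819·215 − 103·9947 = 11544, so α = 5772/6743.
Then β = (9947 − 103·(5772/6743))/4819 = 13795/6743.

β = 2.05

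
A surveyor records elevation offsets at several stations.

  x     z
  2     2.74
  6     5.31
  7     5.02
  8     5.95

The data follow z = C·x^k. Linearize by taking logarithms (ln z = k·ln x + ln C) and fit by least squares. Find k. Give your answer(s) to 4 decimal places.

Let Y = ln z. Fitting Y = k·ln x + ln C by least squares:
AᵀA = [[11.8015, 6.5103]; [6.5103, 4]], rhs = [10.5382, 6.0744]ᵀ  (here Σln x = 6.5103, Σ(ln x)² = 11.8015, Σln z = 6.0744, Σln x·ln z = 10.5382).
Solving (det = 4.8225): k = 0.54062, ln C = 0.63870.

k = 0.5406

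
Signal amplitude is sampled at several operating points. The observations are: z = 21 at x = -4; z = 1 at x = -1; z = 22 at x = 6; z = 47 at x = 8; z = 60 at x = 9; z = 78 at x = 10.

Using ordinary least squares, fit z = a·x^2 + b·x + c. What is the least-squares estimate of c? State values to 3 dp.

c = -1.932

Setting ∂/∂a … = 0 gives: 22210·a + 2392·b + 298·c = 16797;  2392·a + 298·b + 28·c = 1743;  298·a + 28·b + 6·c = 229.
Solving the 3×3 system (Gaussian elimination) gives a = 29034/29645, b = -108551/59290, c = -114571/59290.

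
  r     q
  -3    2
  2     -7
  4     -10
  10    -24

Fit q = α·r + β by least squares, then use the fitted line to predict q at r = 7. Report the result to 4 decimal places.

Entries of XᵀX: Σr·r = 129, Σr = 13, Σ1 = 4.
Right-hand side: Σr·q = -300, Σq = -39.
Normal equations: [[129, 13]; [13, 4]]·[α, β]ᵀ = [-300, -39]ᵀ.
Eliminating β: 4·(row 1) − 13·(row 2) gives 347·α = 4·(-300) − 13·(-39) = -693, so α = -693/347.
Then β = ((-39) − 13·(-693/347))/4 = -1131/347.
At r = 7: q̂ = (-693/347)·(7) + (-1131/347)·(1) = -5982/347.

q̂ = -17.2392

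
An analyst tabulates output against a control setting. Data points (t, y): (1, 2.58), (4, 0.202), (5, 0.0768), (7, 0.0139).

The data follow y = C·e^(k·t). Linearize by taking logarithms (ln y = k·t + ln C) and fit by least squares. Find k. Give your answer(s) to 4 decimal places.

Linearized form: ln y = k·t + ln C. From the 4 transformed points,
Sums: Σt = 17.0000, Σ(t)² = 91.0000, Σln y = -7.4941, Σt·ln y = -48.2140.
Normal system: [[91.0000, 17.0000]; [17.0000, 4]]·[k, ln C]ᵀ = [-48.2140, -7.4941]ᵀ.
Δ = 91.0000·4 − (17.0000)² = 75.0000; k = (-48.2140·4 − 17.0000·-7.4941)/75.0000 = -0.87275, ln C = (91.0000·-7.4941 − 17.0000·-48.2140)/75.0000 = 1.83564.

k = -0.8727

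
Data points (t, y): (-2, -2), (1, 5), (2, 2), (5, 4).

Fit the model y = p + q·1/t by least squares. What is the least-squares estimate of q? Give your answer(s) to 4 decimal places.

Sums needed: Σ1 = 4, Σ1/t = 6/5, Σ1/t·1/t = 77/50.
Right-hand side: Σy = 9, Σ1/t·y = 39/5.
Eliminating q: (77/50)·(row 1) − (6/5)·(row 2) gives (118/25)·p = (77/50)·9 − (6/5)·(39/5) = 9/2, so p = 225/236.
Then q = ((39/5) − (6/5)·(225/236))/(77/50) = 255/59.

q = 4.3220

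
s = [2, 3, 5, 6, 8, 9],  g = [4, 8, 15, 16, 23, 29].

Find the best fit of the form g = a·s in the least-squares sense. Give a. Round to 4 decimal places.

XᵀX·[a]ᵀ = Xᵀg reads: 219·a = 648.
Hence a = 648 / 219 ≈ 2.9589.

a = 2.9589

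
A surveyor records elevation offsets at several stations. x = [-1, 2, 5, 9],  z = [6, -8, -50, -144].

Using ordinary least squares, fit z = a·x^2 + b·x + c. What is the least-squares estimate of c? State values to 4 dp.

MᵀM·[a, b, c]ᵀ = Mᵀz reads: 7203·a + 861·b + 111·c = -12940;  861·a + 111·b + 15·c = -1568;  111·a + 15·b + 4·c = -196.
Inverting the 3×3 Gram matrix, [a, b, c]ᵀ = [-1489/1034, -10909/3102, 195/47]ᵀ.

c = 4.1489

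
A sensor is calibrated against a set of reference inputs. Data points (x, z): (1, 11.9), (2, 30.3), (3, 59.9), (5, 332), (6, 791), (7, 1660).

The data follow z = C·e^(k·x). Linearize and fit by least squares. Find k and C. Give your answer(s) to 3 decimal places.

k = 0.823, C = 5.397

Linearized form: ln z = k·x + ln C. From the 6 transformed points,
Over the data: Σx = 24.0000, Σ(x)² = 124.0000, Σln z = 29.8734, Σx·ln z = 142.5443.
Normal system: [[124.0000, 24.0000]; [24.0000, 6]]·[k, ln C]ᵀ = [142.5443, 29.8734]ᵀ.
Solving (det = 168.0000): k = 0.82325, ln C = 1.68591, so C = exp(1.68591) = 5.39738.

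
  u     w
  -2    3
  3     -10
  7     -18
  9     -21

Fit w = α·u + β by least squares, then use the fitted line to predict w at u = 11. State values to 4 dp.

ŵ = -26.3357

Entries of AᵀA: Σu·u = 143, Σu = 17, Σ1 = 4.
Right-hand side: Σu·w = -351, Σw = -46.
So AᵀA·[α, β]ᵀ = Aᵀw: [[143, 17]; [17, 4]]·[α, β]ᵀ = [-351, -46]ᵀ.
Δ = 143·4 − 17² = 283.
α = ((-351)·4 − 17·(-46))/283 = -622/283; β = (143·(-46) − 17·(-351))/283 = -611/283.
At u = 11: ŵ = (-622/283)·(11) + (-611/283)·(1) = -7453/283.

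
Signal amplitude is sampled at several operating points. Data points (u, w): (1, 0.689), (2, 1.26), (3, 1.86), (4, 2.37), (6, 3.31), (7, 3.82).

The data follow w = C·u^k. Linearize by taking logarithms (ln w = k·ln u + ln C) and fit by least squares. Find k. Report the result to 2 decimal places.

Linearized form: ln w = k·ln u + ln C. From the 6 transformed points,
Sums: Σln u = 6.9157, Σ(ln u)² = 10.6062, Σln w = 3.8793, Σln u·ln w = 6.7908.
Normal system: [[10.6062, 6.9157]; [6.9157, 6]]·[k, ln C]ᵀ = [6.7908, 3.8793]ᵀ.
Δ = 10.6062·6 − (6.9157)² = 15.8099; k = (6.7908·6 − 6.9157·3.8793)/15.8099 = 0.88028, ln C = (10.6062·3.8793 − 6.9157·6.7908)/15.8099 = -0.36809.

k = 0.88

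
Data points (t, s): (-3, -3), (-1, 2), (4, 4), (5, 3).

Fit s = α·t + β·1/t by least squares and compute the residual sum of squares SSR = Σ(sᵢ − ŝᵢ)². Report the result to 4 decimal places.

SSR = 3.3896

The normal equations are: 51·α + 4·β = 38;  4·α + (4369/3600)·β = 3/5.
(Σt·t = 51, Σt·1/t = 4, Σ1/t·1/t = 4369/3600, Σt·s = 38, Σ1/t·s = 3/5.)
Δ = 51·(4369/3600) − 4² = 55073/1200.
α = (38·(4369/3600) − 4·(3/5))/(55073/1200) = 157382/165219; β = (51·(3/5) − 4·38)/(55073/1200) = -145680/55073.
Residuals: -56397/55073, 50780/165219, 140608/165219, -203845/165219; SSR = 560030/165219.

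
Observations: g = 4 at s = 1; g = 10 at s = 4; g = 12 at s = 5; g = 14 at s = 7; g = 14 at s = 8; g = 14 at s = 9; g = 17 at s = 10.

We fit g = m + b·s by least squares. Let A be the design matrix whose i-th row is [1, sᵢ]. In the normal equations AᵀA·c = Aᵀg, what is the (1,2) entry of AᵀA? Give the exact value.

44

Row 1 ↔ basis 1, column 2 ↔ basis s, so (AᵀA)_{1,2} = Σᵢ s = (1)·(1) + (1)·(4) + (1)·(5) + (1)·(7) + (1)·(8) + (1)·(9) + (1)·(10) = 44.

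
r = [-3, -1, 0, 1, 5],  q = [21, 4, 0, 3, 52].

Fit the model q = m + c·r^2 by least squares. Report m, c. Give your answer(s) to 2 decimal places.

Forming MᵀM = [[5, 36]; [36, 708]] and Mᵀq = [80, 1496]ᵀ gives MᵀM·[m, c]ᵀ = Mᵀq.
Δ = 5·708 − 36² = 2244.
m = (80·708 − 36·1496)/2244 = 232/187; c = (5·1496 − 36·80)/2244 = 1150/561.

m = 1.24, c = 2.05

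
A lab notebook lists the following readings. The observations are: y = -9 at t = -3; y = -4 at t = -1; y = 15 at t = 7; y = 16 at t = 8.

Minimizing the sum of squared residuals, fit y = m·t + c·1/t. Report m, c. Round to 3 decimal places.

m = 2.065, c = 2.515

Compute the Gram sums: Σt·t = 123, Σt·1/t = 4, Σ1/t·1/t = 32377/28224.
And Σt·y = 264, Σ1/t·y = 78/7.
Eliminating c: (32377/28224)·(row 1) − 4·(row 2) gives (1176929/9408)·m = (32377/28224)·264 − 4·(78/7) = 303731/1176, so m = 2429848/1176929.
Then c = ((78/7) − 4·(2429848/1176929))/(32377/28224) = 2959488/1176929.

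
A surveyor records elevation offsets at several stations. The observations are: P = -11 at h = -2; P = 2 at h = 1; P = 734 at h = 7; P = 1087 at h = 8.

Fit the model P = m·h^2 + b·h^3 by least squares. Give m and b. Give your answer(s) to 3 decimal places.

Sums needed: Σh^2·h^2 = 6514, Σh^2·h^3 = 49544, Σh^3·h^3 = 379858.
For AᵀP: Σh^2·P = 105492, Σh^3·P = 808396.
So AᵀA·[m, b]ᵀ = AᵀP: [[6514, 49544]; [49544, 379858]]·[m, b]ᵀ = [105492, 808396]ᵀ.
Determinant 6514·379858 − 49544² = 19787076.
m = (105492·379858 − 49544·808396)/19787076 = 5202178/4946769; b = (6514·808396 − 49544·105492)/19787076 = 9848974/4946769.

m = 1.052, b = 1.991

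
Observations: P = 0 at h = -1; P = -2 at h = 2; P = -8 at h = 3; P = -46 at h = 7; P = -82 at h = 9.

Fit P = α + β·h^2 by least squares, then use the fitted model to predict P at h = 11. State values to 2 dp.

P̂ = -121.47

Compute the Gram sums: Σ1 = 5, Σh^2 = 144, Σh^2·h^2 = 9060.
For MᵀP: ΣP = -138, Σh^2·P = -8976.
Normal equations: [[5, 144]; [144, 9060]]·[α, β]ᵀ = [-138, -8976]ᵀ.
Eliminating β: 9060·(row 1) − 144·(row 2) gives 24564·α = 9060·(-138) − 144·(-8976) = 42264, so α = 3522/2047.
Then β = ((-8976) − 144·(3522/2047))/9060 = -2084/2047.
At h = 11: P̂ = (3522/2047)·(1) + (-2084/2047)·(121) = -248642/2047.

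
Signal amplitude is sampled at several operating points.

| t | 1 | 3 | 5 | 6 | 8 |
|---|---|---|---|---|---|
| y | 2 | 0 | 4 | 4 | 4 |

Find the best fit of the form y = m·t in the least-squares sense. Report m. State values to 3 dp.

m = 0.578

Setting ∂/∂m … = 0 gives: 135·m = 78.
(Σt·t = 135, Σt·y = 78.)
m = 78/135 = 0.577778.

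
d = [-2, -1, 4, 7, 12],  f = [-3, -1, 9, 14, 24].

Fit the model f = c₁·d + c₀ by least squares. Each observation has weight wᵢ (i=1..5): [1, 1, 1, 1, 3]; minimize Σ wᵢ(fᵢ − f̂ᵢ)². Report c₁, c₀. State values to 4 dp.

c₁ = 1.9208, c₀ = 0.9265

Compute the Gram sums: Σwᵢ·d·d = 502, Σwᵢ·d = 44, Σwᵢ·1 = 7.
For MᵀWf: Σwᵢ·d·f = 1005, Σwᵢ·f = 91.
Eliminating c₀: 7·(row 1) − 44·(row 2) gives 1578·c₁ = 7·1005 − 44·91 = 3031, so c₁ = 3031/1578.
Then c₀ = (91 − 44·(3031/1578))/7 = 731/789.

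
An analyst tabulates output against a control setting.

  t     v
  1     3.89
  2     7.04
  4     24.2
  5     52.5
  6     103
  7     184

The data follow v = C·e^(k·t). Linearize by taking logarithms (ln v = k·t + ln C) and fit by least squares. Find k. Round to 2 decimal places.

k = 0.65

Taking logs, ln v = k·t + ln C, so regress ln v on t.
XᵀX = [[131.0000, 25.0000]; [25.0000, 6]], rhs = [102.1240, 20.3068]ᵀ  (here Σt = 25.0000, Σ(t)² = 131.0000, Σln v = 20.3068, Σt·ln v = 102.1240).
Slope k = (n·Σt·ln v − Σt·Σln v)/(n·Σ(t)² − (Σt)²) = (6·102.1240 − 25.0000·20.3068)/161.0000 = 0.65263; ln C = (Σln v − k·Σt)/n = 0.66520.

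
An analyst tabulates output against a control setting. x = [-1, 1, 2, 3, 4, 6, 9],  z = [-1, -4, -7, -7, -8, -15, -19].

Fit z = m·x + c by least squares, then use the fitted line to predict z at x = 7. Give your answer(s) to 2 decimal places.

The normal system AᵀA·[m, c]ᵀ = Aᵀz is [[148, 24]; [24, 7]]·[m, c]ᵀ = [-331, -61]ᵀ.
det = 148·7 − 24² = 460.
m = ((-331)·7 − 24·(-61))/460 = -853/460; c = (148·(-61) − 24·(-331))/460 = -271/115.
At x = 7: ẑ = (-853/460)·(7) + (-271/115)·(1) = -1411/92.

ẑ = -15.34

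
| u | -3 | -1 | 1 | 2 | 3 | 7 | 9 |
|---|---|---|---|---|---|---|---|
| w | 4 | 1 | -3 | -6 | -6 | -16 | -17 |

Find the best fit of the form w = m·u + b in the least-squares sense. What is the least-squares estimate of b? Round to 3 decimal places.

Normal-equation sums: Σu·u = 154, Σu = 18, Σ1 = 7.
And Σu·w = -311, Σw = -43.
So XᵀX·[m, b]ᵀ = Xᵀw: [[154, 18]; [18, 7]]·[m, b]ᵀ = [-311, -43]ᵀ.
Δ = 154·7 − 18² = 754.
m = ((-311)·7 − 18·(-43))/754 = -1403/754; b = (154·(-43) − 18·(-311))/754 = -512/377.

b = -1.358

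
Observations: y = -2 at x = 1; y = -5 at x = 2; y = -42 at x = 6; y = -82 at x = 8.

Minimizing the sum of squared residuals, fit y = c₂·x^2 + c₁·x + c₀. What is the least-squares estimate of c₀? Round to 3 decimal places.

c₀ = -4.614

Normal-equation sums: Σx^2·x^2 = 5409, Σx^2·x = 737, Σx^2 = 105, Σx·x = 105, Σx = 17, Σ1 = 4.
And Σx^2·y = -6782, Σx·y = -920, Σy = -131.
AᵀA·[c₂, c₁, c₀]ᵀ = Aᵀy becomes [[5409, 737, 105]; [737, 105, 17]; [105, 17, 4]]·[c₂, c₁, c₀]ᵀ = [-6782, -920, -131]ᵀ.
Inverting the 3×3 Gram matrix, [c₂, c₁, c₀]ᵀ = [-7753/4684, 16877/4684, -5403/1171]ᵀ.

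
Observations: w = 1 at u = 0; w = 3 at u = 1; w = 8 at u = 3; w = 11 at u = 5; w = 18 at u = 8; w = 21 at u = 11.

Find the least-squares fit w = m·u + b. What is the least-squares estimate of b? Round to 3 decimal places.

From the data, Σu·u = 220, Σu = 28, Σ1 = 6.
For Xᵀw: Σu·w = 457, Σw = 62.
Normal equations: [[220, 28]; [28, 6]]·[m, b]ᵀ = [457, 62]ᵀ.
Eliminating b: 6·(row 1) − 28·(row 2) gives 536·m = 6·457 − 28·62 = 1006, so m = 503/268.
Then b = (62 − 28·(503/268))/6 = 211/134.

b = 1.575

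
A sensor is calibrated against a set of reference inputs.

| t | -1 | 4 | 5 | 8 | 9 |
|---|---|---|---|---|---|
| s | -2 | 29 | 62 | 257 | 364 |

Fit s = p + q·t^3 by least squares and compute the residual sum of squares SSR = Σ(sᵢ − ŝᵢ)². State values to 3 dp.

With design matrix M, MᵀM = [[5, 1429]; [1429, 813307]] and Mᵀs = [710, 406548]ᵀ.
det = 5·813307 − 1429² = 2024494.
p = (710·813307 − 1429·406548)/2024494 = -1754561/1012247; q = (5·406548 − 1429·710)/2024494 = 509075/1012247.
Residuals: 239142/1012247, -1471076/1012247, 879500/1012247, 1255640/1012247, -903206/1012247; SSR = 5322008/1012247.

SSR = 5.258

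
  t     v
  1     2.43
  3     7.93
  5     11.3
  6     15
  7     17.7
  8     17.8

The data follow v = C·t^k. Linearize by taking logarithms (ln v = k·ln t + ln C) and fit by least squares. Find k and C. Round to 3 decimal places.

Linearized form: ln v = k·ln t + ln C. From the 6 transformed points,
Σln t = 8.5252, Σ(ln t)² = 15.1183, Σln v = 13.8442, Σln t·ln v = 22.6084.
Equations: 15.1183·k + 8.5252·ln C = 22.6084;  8.5252·k + 6·ln C = 13.8442.
Solving (det = 18.0313): k = 0.97756, ln C = 0.91838, so C = exp(0.91838) = 2.50523.

k = 0.978, C = 2.505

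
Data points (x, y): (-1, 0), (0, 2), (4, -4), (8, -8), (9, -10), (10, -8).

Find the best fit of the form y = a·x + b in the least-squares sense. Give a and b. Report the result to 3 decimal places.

Setting ∂/∂a … = 0 gives: 262·a + 30·b = -250;  30·a + 6·b = -28.
Determinant 262·6 − 30² = 672.
a = ((-250)·6 − 30·(-28))/672 = -55/56; b = (262·(-28) − 30·(-250))/672 = 41/168.

a = -0.982, b = 0.244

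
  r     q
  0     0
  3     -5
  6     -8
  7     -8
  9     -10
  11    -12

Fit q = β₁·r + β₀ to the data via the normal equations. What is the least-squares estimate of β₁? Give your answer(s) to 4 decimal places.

The normal equations are: 296·β₁ + 36·β₀ = -341;  36·β₁ + 6·β₀ = -43.
Eliminating β₀: 6·(row 1) − 36·(row 2) gives 480·β₁ = 6·(-341) − 36·(-43) = -498, so β₁ = -83/80.
Then β₀ = ((-43) − 36·(-83/80))/6 = -113/120.

β₁ = -1.0375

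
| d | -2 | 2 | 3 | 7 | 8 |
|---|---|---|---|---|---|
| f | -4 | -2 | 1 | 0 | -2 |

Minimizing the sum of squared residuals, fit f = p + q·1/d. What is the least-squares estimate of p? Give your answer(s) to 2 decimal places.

With design matrix X, XᵀX = [[5, 101/168]; [101/168, 18265/28224]] and Xᵀf = [-7, 13/12]ᵀ.
Determinant 5·(18265/28224) − (101/168)² = 20281/7056.
p = ((-7)·(18265/28224) − (101/168)·(13/12))/(20281/7056) = -146237/81124; q = (5·(13/12) − (101/168)·(-7))/(20281/7056) = 67914/20281.

p = -1.80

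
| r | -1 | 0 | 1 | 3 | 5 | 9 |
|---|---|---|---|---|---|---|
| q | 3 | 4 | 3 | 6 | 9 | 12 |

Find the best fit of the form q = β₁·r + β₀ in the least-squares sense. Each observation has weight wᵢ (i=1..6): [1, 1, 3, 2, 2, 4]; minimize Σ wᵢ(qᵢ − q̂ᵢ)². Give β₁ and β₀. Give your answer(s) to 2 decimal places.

β₁ = 1.01, β₀ = 3.03

From the data, Σwᵢ·r·r = 396, Σwᵢ·r = 54, Σwᵢ·1 = 13.
Right-hand side: Σwᵢ·r·q = 564, Σwᵢ·q = 94.
XᵀWX·[β₁, β₀]ᵀ = XᵀWq becomes [[396, 54]; [54, 13]]·[β₁, β₀]ᵀ = [564, 94]ᵀ.
det = 396·13 − 54² = 2232.
β₁ = (564·13 − 54·94)/2232 = 94/93; β₀ = (396·94 − 54·564)/2232 = 94/31.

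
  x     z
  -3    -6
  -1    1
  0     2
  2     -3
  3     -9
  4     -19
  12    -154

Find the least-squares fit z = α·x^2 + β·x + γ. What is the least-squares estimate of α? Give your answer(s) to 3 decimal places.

With design matrix M, MᵀM = [[21171, 1799, 183]; [1799, 183, 17]; [183, 17, 7]] and Mᵀz = [-22626, -1940, -188]ᵀ.
Inverting the 3×3 Gram matrix, [α, β, γ]ᵀ = [-125128/121847, -7221/11077, 191645/121847]ᵀ.

α = -1.027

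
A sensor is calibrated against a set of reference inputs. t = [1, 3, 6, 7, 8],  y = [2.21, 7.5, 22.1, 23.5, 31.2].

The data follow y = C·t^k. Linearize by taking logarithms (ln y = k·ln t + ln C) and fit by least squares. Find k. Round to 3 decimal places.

k = 1.272

Linearized form: ln y = k·ln t + ln C. From the 5 transformed points,
AᵀA = [[12.5280, 6.9157]; [6.9157, 5]], rhs = [21.0575, 12.5009]ᵀ  (here Σln t = 6.9157, Σ(ln t)² = 12.5280, Σln y = 12.5009, Σln t·ln y = 21.0575).
Δ = 12.5280·5 − (6.9157)² = 14.8127; k = (21.0575·5 − 6.9157·12.5009)/14.8127 = 1.27153, ln C = (12.5280·12.5009 − 6.9157·21.0575)/14.8127 = 0.74147.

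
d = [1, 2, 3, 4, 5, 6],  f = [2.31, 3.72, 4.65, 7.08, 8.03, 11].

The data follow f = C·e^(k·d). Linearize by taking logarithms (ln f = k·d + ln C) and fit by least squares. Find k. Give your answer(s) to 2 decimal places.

With ln fᵢ as the transformed response and dᵢ as the regressor:
Sums: Σd = 21.0000, Σ(d)² = 91.0000, Σln f = 10.1262, Σd·ln f = 40.7077.
Normal system: [[91.0000, 21.0000]; [21.0000, 6]]·[k, ln C]ᵀ = [40.7077, 10.1262]ᵀ.
Solving (det = 105.0000): k = 0.30092, ln C = 0.63450.

k = 0.30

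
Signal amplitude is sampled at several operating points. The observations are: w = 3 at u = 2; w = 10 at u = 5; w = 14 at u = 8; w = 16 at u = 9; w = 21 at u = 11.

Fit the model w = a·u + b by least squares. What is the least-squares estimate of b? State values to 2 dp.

b = -0.50

Compute the Gram sums: Σu·u = 295, Σu = 35, Σ1 = 5.
For Mᵀw: Σu·w = 543, Σw = 64.
Normal equations: [[295, 35]; [35, 5]]·[a, b]ᵀ = [543, 64]ᵀ.
Determinant 295·5 − 35² = 250.
a = (543·5 − 35·64)/250 = 19/10; b = (295·64 − 35·543)/250 = -1/2.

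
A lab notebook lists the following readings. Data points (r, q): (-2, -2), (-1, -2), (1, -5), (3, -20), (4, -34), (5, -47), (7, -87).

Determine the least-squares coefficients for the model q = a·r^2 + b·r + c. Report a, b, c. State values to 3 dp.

a = -1.434, b = -2.138, c = -1.446

Forming XᵀX = [[3381, 551, 105]; [551, 105, 17]; [105, 17, 7]] and Xᵀq = [-6177, -1039, -197]ᵀ gives XᵀX·[a, b, c]ᵀ = Xᵀq.
Solving the 3×3 system (Gaussian elimination) gives a = -68877/48041, b = -14670/6863, c = -69466/48041.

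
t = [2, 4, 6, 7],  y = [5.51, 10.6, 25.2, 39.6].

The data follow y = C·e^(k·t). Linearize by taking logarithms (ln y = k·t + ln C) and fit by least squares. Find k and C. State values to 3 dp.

Taking logs, ln y = k·t + ln C, so regress ln y on t.
Over the data: Σt = 19.0000, Σ(t)² = 105.0000, Σln y = 10.9731, Σt·ln y = 57.9694.
Normal system: [[105.0000, 19.0000]; [19.0000, 4]]·[k, ln C]ᵀ = [57.9694, 10.9731]ᵀ.
Slope k = (n·Σt·ln y − Σt·Σln y)/(n·Σ(t)² − (Σt)²) = (4·57.9694 − 19.0000·10.9731)/59.0000 = 0.39642; ln C = (Σln y − k·Σt)/n = 0.86027, so C = exp(0.86027) = 2.36379.

k = 0.396, C = 2.364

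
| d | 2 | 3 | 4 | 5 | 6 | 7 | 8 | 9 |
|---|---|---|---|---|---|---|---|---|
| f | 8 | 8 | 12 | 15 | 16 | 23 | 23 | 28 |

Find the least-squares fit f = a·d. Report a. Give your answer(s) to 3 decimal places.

Entries of MᵀM: Σd·d = 284.
And Σd·f = 856.
MᵀM·[a]ᵀ = Mᵀf becomes [[284]]·[a]ᵀ = [856]ᵀ.
a = 856/284 = 3.01408.

a = 3.014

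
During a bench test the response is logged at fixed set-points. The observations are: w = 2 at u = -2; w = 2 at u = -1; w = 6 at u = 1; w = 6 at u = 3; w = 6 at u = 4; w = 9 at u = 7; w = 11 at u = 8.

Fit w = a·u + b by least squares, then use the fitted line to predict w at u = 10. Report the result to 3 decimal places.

ŵ = 12.003

Forming MᵀM = [[144, 20]; [20, 7]] and Mᵀw = [193, 42]ᵀ gives MᵀM·[a, b]ᵀ = Mᵀw.
det = 144·7 − 20² = 608.
a = (193·7 − 20·42)/608 = 511/608; b = (144·42 − 20·193)/608 = 547/152.
At u = 10: ŵ = (511/608)·(10) + (547/152)·(1) = 3649/304.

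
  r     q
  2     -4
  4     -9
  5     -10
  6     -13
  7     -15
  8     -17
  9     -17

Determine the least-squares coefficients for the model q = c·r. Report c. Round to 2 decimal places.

With design matrix A, AᵀA = [[275]] and Aᵀq = [-566]ᵀ.
Hence c = -566 / 275 ≈ -2.05818.

c = -2.06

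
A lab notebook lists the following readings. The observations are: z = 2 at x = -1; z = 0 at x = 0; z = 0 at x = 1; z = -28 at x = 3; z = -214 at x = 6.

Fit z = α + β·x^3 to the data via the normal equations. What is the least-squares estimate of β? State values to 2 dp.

β = -0.99

Entries of MᵀM: Σ1 = 5, Σx^3 = 243, Σx^3·x^3 = 47387.
Right-hand side: Σz = -240, Σx^3·z = -46982.
MᵀM·[α, β]ᵀ = Mᵀz becomes [[5, 243]; [243, 47387]]·[α, β]ᵀ = [-240, -46982]ᵀ.
Determinant 5·47387 − 243² = 177886.
α = ((-240)·47387 − 243·(-46982))/177886 = 21873/88943; β = (5·(-46982) − 243·(-240))/177886 = -88295/88943.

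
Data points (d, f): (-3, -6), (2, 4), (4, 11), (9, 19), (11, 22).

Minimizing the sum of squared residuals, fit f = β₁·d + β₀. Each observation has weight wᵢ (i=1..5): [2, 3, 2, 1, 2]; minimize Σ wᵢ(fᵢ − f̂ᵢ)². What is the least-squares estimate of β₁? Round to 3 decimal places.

β₁ = 2.024

Entries of MᵀWM: Σwᵢ·d·d = 385, Σwᵢ·d = 39, Σwᵢ·1 = 10.
Right-hand side: Σwᵢ·d·f = 803, Σwᵢ·f = 85.
MᵀWM·[β₁, β₀]ᵀ = MᵀWf becomes [[385, 39]; [39, 10]]·[β₁, β₀]ᵀ = [803, 85]ᵀ.
Determinant 385·10 − 39² = 2329.
β₁ = (803·10 − 39·85)/2329 = 4715/2329; β₀ = (385·85 − 39·803)/2329 = 1408/2329.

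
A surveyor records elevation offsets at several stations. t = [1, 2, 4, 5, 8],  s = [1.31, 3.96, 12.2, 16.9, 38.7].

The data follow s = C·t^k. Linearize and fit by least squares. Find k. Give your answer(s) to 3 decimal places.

k = 1.619

With ln sᵢ as the transformed response and ln tᵢ as the regressor:
Σln t = 5.7683, Σ(ln t)² = 9.3166, Σln s = 10.6309, Σln t·ln s = 16.5742.
Normal system: [[9.3166, 5.7683]; [5.7683, 5]]·[k, ln C]ᵀ = [16.5742, 10.6309]ᵀ.
Slope k = (n·Σln t·ln s − Σln t·Σln s)/(n·Σ(ln t)² − (Σln t)²) = (5·16.5742 − 5.7683·10.6309)/13.3096 = 1.61902; ln C = (Σln s − k·Σln t)/n = 0.25837.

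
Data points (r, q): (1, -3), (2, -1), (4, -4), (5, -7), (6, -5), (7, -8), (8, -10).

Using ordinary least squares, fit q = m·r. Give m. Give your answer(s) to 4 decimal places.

Setting ∂/∂m … = 0 gives: 195·m = -222.
m = (-222)/195 = -1.13846.

m = -1.1385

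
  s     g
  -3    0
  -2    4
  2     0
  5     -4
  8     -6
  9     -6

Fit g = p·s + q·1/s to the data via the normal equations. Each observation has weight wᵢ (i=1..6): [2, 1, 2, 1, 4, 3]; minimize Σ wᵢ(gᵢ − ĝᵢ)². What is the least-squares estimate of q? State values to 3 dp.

q = 1.443

Normal-equation sums: Σwᵢ·s·s = 554, Σwᵢ·s·1/s = 13, Σwᵢ·1/s·1/s = 12007/10800.
Moment sums: Σwᵢ·s·g = -382, Σwᵢ·1/s·g = -39/5.
MᵀWM·[p, q]ᵀ = MᵀWg becomes [[554, 13]; [13, 12007/10800]]·[p, q]ᵀ = [-382, -39/5]ᵀ.
det = 554·(12007/10800) − 13² = 2413339/5400.
p = ((-382)·(12007/10800) − 13·(-39/5))/(2413339/5400) = -1745777/2413339; q = (554·(-39/5) − 13·(-382))/(2413339/5400) = 3481920/2413339.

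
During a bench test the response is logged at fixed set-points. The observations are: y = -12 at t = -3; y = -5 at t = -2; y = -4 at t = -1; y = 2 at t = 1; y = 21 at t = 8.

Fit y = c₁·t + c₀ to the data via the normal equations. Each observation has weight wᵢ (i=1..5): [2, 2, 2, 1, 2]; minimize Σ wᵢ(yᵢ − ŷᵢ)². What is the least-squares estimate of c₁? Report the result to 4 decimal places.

Setting ∂/∂c₁ … = 0 gives: 157·c₁ + 5·c₀ = 438;  5·c₁ + 9·c₀ = 2.
(Σwᵢ·t·t = 157, Σwᵢ·t = 5, Σwᵢ·1 = 9, Σwᵢ·t·y = 438, Σwᵢ·y = 2.)
det = 157·9 − 5² = 1388.
c₁ = (438·9 − 5·2)/1388 = 983/347; c₀ = (157·2 − 5·438)/1388 = -469/347.

c₁ = 2.8329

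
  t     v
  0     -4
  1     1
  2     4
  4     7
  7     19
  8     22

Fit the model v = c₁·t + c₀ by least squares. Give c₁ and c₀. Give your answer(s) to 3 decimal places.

c₁ = 3.119, c₀ = -3.269

Sums needed: Σt·t = 134, Σt = 22, Σ1 = 6.
For Mᵀv: Σt·v = 346, Σv = 49.
MᵀM·[c₁, c₀]ᵀ = Mᵀv becomes [[134, 22]; [22, 6]]·[c₁, c₀]ᵀ = [346, 49]ᵀ.
Determinant 134·6 − 22² = 320.
c₁ = (346·6 − 22·49)/320 = 499/160; c₀ = (134·49 − 22·346)/320 = -523/160.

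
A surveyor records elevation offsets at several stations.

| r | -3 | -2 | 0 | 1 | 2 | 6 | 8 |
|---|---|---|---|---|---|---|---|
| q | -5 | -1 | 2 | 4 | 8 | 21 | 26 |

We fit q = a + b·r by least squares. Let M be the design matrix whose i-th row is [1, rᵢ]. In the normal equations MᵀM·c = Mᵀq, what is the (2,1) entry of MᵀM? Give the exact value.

12

Row 2 ↔ basis r, column 1 ↔ basis 1, so (MᵀM)_{2,1} = Σᵢ r = (-3)·(1) + (-2)·(1) + (0)·(1) + (1)·(1) + (2)·(1) + (6)·(1) + (8)·(1) = 12.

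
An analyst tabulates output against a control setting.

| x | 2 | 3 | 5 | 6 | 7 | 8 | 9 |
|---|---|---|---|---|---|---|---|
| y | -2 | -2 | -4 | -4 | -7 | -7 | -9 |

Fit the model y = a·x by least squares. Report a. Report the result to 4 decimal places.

From the data, Σx·x = 268.
Moment sums: Σx·y = -240.
a = (-240)/268 = -0.895522.

a = -0.8955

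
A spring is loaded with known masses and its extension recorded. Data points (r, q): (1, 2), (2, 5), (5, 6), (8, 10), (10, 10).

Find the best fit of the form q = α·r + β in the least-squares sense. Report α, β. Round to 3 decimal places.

α = 0.857, β = 2.143

Entries of XᵀX: Σr·r = 194, Σr = 26, Σ1 = 5.
For Xᵀq: Σr·q = 222, Σq = 33.
Normal equations: [[194, 26]; [26, 5]]·[α, β]ᵀ = [222, 33]ᵀ.
det = 194·5 − 26² = 294.
α = (222·5 − 26·33)/294 = 6/7; β = (194·33 − 26·222)/294 = 15/7.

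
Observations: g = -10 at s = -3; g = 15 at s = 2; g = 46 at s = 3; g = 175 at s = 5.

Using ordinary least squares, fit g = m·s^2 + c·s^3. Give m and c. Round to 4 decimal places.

The normal system XᵀX·[m, c]ᵀ = Xᵀg is [[803, 3157]; [3157, 17147]]·[m, c]ᵀ = [4759, 23507]ᵀ.
Eliminating c: 17147·(row 1) − 3157·(row 2) gives 3802392·m = 17147·4759 − 3157·23507 = 7390974, so m = 1231829/633732.
Then c = (23507 − 3157·(1231829/633732))/17147 = 58363/57612.

m = 1.9438, c = 1.0130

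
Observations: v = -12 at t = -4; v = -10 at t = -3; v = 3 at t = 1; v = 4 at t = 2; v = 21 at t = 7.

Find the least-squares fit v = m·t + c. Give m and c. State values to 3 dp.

Entries of MᵀM: Σt·t = 79, Σt = 3, Σ1 = 5.
And Σt·v = 236, Σv = 6.
Normal equations: [[79, 3]; [3, 5]]·[m, c]ᵀ = [236, 6]ᵀ.
Eliminating c: 5·(row 1) − 3·(row 2) gives 386·m = 5·236 − 3·6 = 1162, so m = 581/193.
Then c = (6 − 3·(581/193))/5 = -117/193.

m = 3.010, c = -0.606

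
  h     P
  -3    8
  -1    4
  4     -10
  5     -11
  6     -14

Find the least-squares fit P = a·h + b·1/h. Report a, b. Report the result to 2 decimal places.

a = -2.27, b = -1.89

With design matrix M, MᵀM = [[87, 5]; [5, 4469/3600]] and MᵀP = [-207, -137/10]ᵀ.
Determinant 87·(4469/3600) − 5² = 99601/1200.
a = ((-207)·(4469/3600) − 5·(-137/10))/(99601/1200) = -226161/99601; b = (87·(-137/10) − 5·(-207))/(99601/1200) = -188280/99601.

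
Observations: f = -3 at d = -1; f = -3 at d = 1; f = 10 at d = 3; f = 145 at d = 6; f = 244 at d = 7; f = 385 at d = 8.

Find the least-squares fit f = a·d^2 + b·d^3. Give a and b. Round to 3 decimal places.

Entries of AᵀA: Σd^2·d^2 = 7876, Σd^2·d^3 = 57594, Σd^3·d^3 = 427180.
For Aᵀf: Σd^2·f = 41900, Σd^3·f = 312402.
Normal equations: [[7876, 57594]; [57594, 427180]]·[a, b]ᵀ = [41900, 312402]ᵀ.
Eliminating b: 427180·(row 1) − 57594·(row 2) gives 47400844·a = 427180·41900 − 57594·312402 = -93638788, so a = -23409697/11850211.
Then b = (312402 − 57594·(-23409697/11850211))/427180 = 11822388/11850211.

a = -1.975, b = 0.998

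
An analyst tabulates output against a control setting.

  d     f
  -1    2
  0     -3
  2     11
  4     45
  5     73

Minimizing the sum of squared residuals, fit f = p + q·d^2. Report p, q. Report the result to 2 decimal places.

p = -1.79, q = 2.98

Compute the Gram sums: Σ1 = 5, Σd^2 = 46, Σd^2·d^2 = 898.
Moment sums: Σf = 128, Σd^2·f = 2591.
det = 5·898 − 46² = 2374.
p = (128·898 − 46·2591)/2374 = -2121/1187; q = (5·2591 − 46·128)/2374 = 7067/2374.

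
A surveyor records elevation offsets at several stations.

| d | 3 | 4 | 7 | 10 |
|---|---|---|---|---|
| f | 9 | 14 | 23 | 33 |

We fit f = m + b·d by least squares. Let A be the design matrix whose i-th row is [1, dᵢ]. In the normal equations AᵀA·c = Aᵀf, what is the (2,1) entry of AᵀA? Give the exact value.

Row 2 ↔ basis d, column 1 ↔ basis 1, so (AᵀA)_{2,1} = Σᵢ d = (3)·(1) + (4)·(1) + (7)·(1) + (10)·(1) = 24.

24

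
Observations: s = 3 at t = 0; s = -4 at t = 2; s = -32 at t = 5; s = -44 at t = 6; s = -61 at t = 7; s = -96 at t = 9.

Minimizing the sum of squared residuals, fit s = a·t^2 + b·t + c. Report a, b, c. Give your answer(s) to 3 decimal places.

Sums needed: Σt^2·t^2 = 10899, Σt^2·t = 1421, Σt^2 = 195, Σt·t = 195, Σt = 29, Σ1 = 6.
For Aᵀs: Σt^2·s = -13165, Σt·s = -1723, Σs = -234.
Normal equations: [[10899, 1421, 195]; [1421, 195, 29]; [195, 29, 6]]·[a, b, c]ᵀ = [-13165, -1723, -234]ᵀ.
Inverting the 3×3 Gram matrix, [a, b, c]ᵀ = [-16201/15870, -9987/5290, 26207/7935]ᵀ.

a = -1.021, b = -1.888, c = 3.303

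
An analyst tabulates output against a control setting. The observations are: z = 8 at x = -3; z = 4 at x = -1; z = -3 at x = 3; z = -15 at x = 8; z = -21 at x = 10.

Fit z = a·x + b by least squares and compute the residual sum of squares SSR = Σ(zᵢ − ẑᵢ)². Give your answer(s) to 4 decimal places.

From the data, Σx·x = 183, Σx = 17, Σ1 = 5.
Right-hand side: Σx·z = -367, Σz = -27.
So AᵀA·[a, b]ᵀ = Aᵀz: [[183, 17]; [17, 5]]·[a, b]ᵀ = [-367, -27]ᵀ.
Δ = 183·5 − 17² = 626.
a = ((-367)·5 − 17·(-27))/626 = -688/313; b = (183·(-27) − 17·(-367))/626 = 649/313.
Residuals: -209/313, -85/313, 476/313, 160/313, -342/313; SSR = 1342/313.

SSR = 4.2875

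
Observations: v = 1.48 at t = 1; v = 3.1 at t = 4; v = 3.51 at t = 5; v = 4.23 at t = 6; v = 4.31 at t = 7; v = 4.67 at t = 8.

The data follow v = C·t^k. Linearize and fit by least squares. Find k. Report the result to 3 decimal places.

k = 0.558

With ln vᵢ as the transformed response and ln tᵢ as the regressor:
Σln t = 8.8128, Σ(ln t)² = 15.8331, Σln v = 7.2234, Σln t·ln v = 12.2210.
Equations: 15.8331·k + 8.8128·ln C = 12.2210;  8.8128·k + 6·ln C = 7.2234.
Solving (det = 17.3327): k = 0.55776, ln C = 0.38465.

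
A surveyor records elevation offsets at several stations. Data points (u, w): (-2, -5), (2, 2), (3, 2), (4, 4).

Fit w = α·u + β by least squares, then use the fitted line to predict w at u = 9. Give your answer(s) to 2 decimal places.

From the data, Σu·u = 33, Σu = 7, Σ1 = 4.
And Σu·w = 36, Σw = 3.
Normal equations: [[33, 7]; [7, 4]]·[α, β]ᵀ = [36, 3]ᵀ.
Determinant 33·4 − 7² = 83.
α = (36·4 − 7·3)/83 = 123/83; β = (33·3 − 7·36)/83 = -153/83.
At u = 9: ŵ = (123/83)·(9) + (-153/83)·(1) = 954/83.

ŵ = 11.49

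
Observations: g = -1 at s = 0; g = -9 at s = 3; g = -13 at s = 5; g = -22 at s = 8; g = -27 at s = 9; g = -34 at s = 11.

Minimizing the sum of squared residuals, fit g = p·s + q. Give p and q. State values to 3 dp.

Forming XᵀX = [[300, 36]; [36, 6]] and Xᵀg = [-885, -106]ᵀ gives XᵀX·[p, q]ᵀ = Xᵀg.
Eliminating q: 6·(row 1) − 36·(row 2) gives 504·p = 6·(-885) − 36·(-106) = -1494, so p = -83/28.
Then q = ((-106) − 36·(-83/28))/6 = 5/42.

p = -2.964, q = 0.119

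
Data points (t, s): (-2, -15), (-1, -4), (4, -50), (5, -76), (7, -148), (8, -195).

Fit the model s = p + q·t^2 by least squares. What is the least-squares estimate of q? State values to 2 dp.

q = -3.01

From the data, Σ1 = 6, Σt^2 = 159, Σt^2·t^2 = 7395.
Moment sums: Σs = -488, Σt^2·s = -22496.
Eliminating q: 7395·(row 1) − 159·(row 2) gives 19089·p = 7395·(-488) − 159·(-22496) = -31896, so p = -3544/2121.
Then q = ((-22496) − 159·(-3544/2121))/7395 = -6376/2121.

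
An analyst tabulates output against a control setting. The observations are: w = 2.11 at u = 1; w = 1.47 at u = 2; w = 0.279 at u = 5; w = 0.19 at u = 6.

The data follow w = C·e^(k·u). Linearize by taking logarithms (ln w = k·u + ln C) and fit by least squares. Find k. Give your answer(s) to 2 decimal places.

k = -0.50

Taking logs, ln w = k·u + ln C, so regress ln w on u.
Σu = 14.0000, Σ(u)² = 66.0000, Σln w = -1.8053, Σu·ln w = -14.8299.
Normal system: [[66.0000, 14.0000]; [14.0000, 4]]·[k, ln C]ᵀ = [-14.8299, -1.8053]ᵀ.
Δ = 66.0000·4 − (14.0000)² = 68.0000; k = (-14.8299·4 − 14.0000·-1.8053)/68.0000 = -0.50066, ln C = (66.0000·-1.8053 − 14.0000·-14.8299)/68.0000 = 1.30099.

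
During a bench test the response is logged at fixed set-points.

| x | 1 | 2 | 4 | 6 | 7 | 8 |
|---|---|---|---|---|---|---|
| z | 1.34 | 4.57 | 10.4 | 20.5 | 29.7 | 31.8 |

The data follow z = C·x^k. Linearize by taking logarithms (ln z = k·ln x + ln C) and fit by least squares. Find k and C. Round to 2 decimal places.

k = 1.51, C = 1.41

Let Y = ln z. Fitting Y = k·ln x + ln C by least squares:
AᵀA = [[13.7233, 7.8966]; [7.8966, 6]], rhs = [23.5042, 14.0250]ᵀ  (here Σln x = 7.8966, Σ(ln x)² = 13.7233, Σln z = 14.0250, Σln x·ln z = 23.5042).
Slope k = (n·Σln x·ln z − Σln x·Σln z)/(n·Σ(ln x)² − (Σln x)²) = (6·23.5042 − 7.8966·14.0250)/19.9843 = 1.51497; ln C = (Σln z − k·Σln x)/n = 0.34366, so C = exp(0.34366) = 1.41010.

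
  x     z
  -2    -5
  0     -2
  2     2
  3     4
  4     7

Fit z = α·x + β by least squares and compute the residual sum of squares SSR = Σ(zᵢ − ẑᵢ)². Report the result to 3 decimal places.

SSR = 1.172

Sums needed: Σx·x = 33, Σx = 7, Σ1 = 5.
Right-hand side: Σx·z = 54, Σz = 6.
Eliminating β: 5·(row 1) − 7·(row 2) gives 116·α = 5·54 − 7·6 = 228, so α = 57/29.
Then β = (6 − 7·(57/29))/5 = -45/29.
Residuals: 14/29, -13/29, -11/29, -10/29, 20/29; SSR = 34/29.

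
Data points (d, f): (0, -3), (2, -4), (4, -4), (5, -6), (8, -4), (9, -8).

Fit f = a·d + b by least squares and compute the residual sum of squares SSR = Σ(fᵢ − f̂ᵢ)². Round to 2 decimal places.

SSR = 8.17

Sums needed: Σd·d = 190, Σd = 28, Σ1 = 6.
Moment sums: Σd·f = -158, Σf = -29.
Eliminating b: 6·(row 1) − 28·(row 2) gives 356·a = 6·(-158) − 28·(-29) = -136, so a = -34/89.
Then b = ((-29) − 28·(-34/89))/6 = -543/178.
Residuals: 9/178, -33/178, 103/178, -185/178, 375/178, -269/178; SSR = 1455/178.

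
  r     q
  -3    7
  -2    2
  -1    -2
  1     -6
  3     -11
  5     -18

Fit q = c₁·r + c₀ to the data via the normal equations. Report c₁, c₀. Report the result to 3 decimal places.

c₁ = -2.905, c₀ = -3.214

Compute the Gram sums: Σr·r = 49, Σr = 3, Σ1 = 6.
For Mᵀq: Σr·q = -152, Σq = -28.
Δ = 49·6 − 3² = 285.
c₁ = ((-152)·6 − 3·(-28))/285 = -276/95; c₀ = (49·(-28) − 3·(-152))/285 = -916/285.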